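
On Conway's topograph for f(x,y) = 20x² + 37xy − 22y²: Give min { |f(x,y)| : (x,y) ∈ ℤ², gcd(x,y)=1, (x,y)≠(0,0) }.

river: ρ → (-22,51,6)
river: ρ → (6,45,-46)
river: ρ → (-46,47,5)
river: ρ → (5,53,-16)
river: ρ → (-16,43,20)
river: ρ → (20,37,-22)
closes: descent 0, river 6
min |a| on river = 5

5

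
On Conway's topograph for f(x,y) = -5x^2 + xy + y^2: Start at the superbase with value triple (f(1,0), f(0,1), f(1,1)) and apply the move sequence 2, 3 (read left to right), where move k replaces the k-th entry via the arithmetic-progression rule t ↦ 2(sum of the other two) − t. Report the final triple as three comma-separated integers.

start (-5,1,-3) = (f(1,0),f(0,1),f(1,1))
replace slot 2: 2·((-5)+(-3)) − 1 = -17 → (-5,-17,-3)
replace slot 3: 2·((-5)+(-17)) − (-3) = -41 → (-5,-17,-41)

-5,-17,-41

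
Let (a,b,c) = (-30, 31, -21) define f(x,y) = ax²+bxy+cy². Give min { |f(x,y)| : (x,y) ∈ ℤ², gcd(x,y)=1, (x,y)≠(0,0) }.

translate: b→29 (≡-31 mod 60), so (30,-31,21)→(30,29,20)
flip: (30,29,20)→(20,-29,30)
translate: b→11 (≡-29 mod 40), so (20,-29,30)→(20,11,21)
reduced (well bottom): (20,11,21) with a≤c, −a<b≤a
well minimum |f| = |-20| = 20 (negative-definite)

20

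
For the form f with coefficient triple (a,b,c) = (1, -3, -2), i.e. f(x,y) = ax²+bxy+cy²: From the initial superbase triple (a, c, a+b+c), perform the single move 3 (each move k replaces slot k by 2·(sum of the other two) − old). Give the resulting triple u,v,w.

start (1,-2,-4) = (f(1,0),f(0,1),f(1,1))
replace slot 3: 2·(1+(-2)) − (-4) = 2 → (1,-2,2)

1,-2,2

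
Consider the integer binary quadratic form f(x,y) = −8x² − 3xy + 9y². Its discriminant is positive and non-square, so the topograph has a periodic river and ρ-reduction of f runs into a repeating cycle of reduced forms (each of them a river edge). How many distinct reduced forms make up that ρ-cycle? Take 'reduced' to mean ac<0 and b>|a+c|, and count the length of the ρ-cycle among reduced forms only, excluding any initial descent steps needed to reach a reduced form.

D = 297, ⌊√D⌋ = 17
descent: ρ → (9,3,-8)  [lands on river]
river: ρ → (-8,13,4)
river: ρ → (4,11,-11)
river: ρ → (-11,11,4)
river: ρ → (4,13,-8)
river: ρ → (-8,3,9)
river: ρ → (9,15,-2)
river: ρ → (-2,17,1)
river: ρ → (1,17,-2)
river: ρ → (-2,15,9)
ρ-cycle length = 10 (tail of 1 descent step not counted)

10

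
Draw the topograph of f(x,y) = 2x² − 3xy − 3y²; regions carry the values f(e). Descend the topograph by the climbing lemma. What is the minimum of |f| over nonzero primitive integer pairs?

descent: ρ → (-3,3,2)  [lands on river]
river: ρ → (2,5,-1)
river: ρ → (-1,5,2)
river: ρ → (2,3,-3)
closes: descent 1, river 4
min |a| on river = 1

1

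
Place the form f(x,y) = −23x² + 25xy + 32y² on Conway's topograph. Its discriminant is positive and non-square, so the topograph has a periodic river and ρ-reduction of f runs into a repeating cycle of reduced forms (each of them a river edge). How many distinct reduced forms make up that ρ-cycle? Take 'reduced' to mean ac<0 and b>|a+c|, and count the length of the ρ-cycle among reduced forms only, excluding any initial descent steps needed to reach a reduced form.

D = 3569, ⌊√D⌋ = 59
river: ρ → (32,39,-16)
river: ρ → (-16,57,5)
river: ρ → (5,53,-38)
river: ρ → (-38,23,20)
river: ρ → (20,57,-4)
river: ρ → (-4,55,34)
river: ρ → (34,13,-25)
river: ρ → (-25,37,22)
river: ρ → (22,51,-11)
river: ρ → (-11,59,2)
river: ρ → (2,57,-40)
river: ρ → (-40,23,19)
river: ρ → (19,53,-10)
river: ρ → (-10,47,34)
river: ρ → (34,21,-23)
river: ρ → (-23,25,32)
ρ-cycle length = 16 (tail of 0 descent steps not counted)

16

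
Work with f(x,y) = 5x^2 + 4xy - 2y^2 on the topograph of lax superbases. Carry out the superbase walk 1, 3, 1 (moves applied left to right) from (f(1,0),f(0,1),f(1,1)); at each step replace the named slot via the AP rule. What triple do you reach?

start (5,-2,7) = (f(1,0),f(0,1),f(1,1))
replace slot 1: 2·((-2)+7) − 5 = 5 → (5,-2,7)
replace slot 3: 2·(5+(-2)) − 7 = -1 → (5,-2,-1)
replace slot 1: 2·((-2)+(-1)) − 5 = -11 → (-11,-2,-1)

-11,-2,-1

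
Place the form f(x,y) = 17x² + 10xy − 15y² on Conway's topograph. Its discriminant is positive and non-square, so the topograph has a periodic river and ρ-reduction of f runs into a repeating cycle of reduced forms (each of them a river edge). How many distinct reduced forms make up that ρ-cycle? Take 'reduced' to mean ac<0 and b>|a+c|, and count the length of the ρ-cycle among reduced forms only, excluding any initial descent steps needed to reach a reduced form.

D = 1120, ⌊√D⌋ = 33
river: ρ → (-15,20,12)
river: ρ → (12,28,-7)
river: ρ → (-7,28,12)
river: ρ → (12,20,-15)
river: ρ → (-15,10,17)
river: ρ → (17,24,-8)
river: ρ → (-8,24,17)
river: ρ → (17,10,-15)
ρ-cycle length = 8 (tail of 0 descent steps not counted)

8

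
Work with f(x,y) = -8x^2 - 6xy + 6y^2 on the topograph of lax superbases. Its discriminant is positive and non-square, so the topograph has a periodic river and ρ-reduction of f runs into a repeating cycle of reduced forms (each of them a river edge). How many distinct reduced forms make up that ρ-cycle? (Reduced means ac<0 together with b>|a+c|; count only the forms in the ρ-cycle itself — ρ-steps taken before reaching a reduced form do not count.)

D = 228, ⌊√D⌋ = 15
descent: ρ → (6,6,-8)  [lands on river]
river: ρ → (-8,10,4)
river: ρ → (4,14,-2)
river: ρ → (-2,14,4)
river: ρ → (4,10,-8)
river: ρ → (-8,6,6)
ρ-cycle length = 6 (tail of 1 descent step not counted)

6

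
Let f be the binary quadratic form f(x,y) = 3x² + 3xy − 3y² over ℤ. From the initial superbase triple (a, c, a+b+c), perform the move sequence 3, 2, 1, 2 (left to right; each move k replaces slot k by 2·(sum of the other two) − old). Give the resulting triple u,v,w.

start (3,-3,3) = (f(1,0),f(0,1),f(1,1))
replace slot 3: 2·(3+(-3)) − 3 = -3 → (3,-3,-3)
replace slot 2: 2·(3+(-3)) − (-3) = 3 → (3,3,-3)
replace slot 1: 2·(3+(-3)) − 3 = -3 → (-3,3,-3)
replace slot 2: 2·((-3)+(-3)) − 3 = -15 → (-3,-15,-3)

-3,-15,-3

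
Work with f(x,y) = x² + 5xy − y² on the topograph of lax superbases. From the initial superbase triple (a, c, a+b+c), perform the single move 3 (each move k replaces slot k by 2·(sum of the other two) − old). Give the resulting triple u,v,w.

start (1,-1,5) = (f(1,0),f(0,1),f(1,1))
replace slot 3: 2·(1+(-1)) − 5 = -5 → (1,-1,-5)

1,-1,-5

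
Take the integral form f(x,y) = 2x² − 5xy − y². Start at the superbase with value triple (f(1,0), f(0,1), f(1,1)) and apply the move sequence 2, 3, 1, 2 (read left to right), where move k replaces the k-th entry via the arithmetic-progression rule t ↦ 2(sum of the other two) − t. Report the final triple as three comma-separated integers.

start (2,-1,-4) = (f(1,0),f(0,1),f(1,1))
replace slot 2: 2·(2+(-4)) − (-1) = -3 → (2,-3,-4)
replace slot 3: 2·(2+(-3)) − (-4) = 2 → (2,-3,2)
replace slot 1: 2·((-3)+2) − 2 = -4 → (-4,-3,2)
replace slot 2: 2·((-4)+2) − (-3) = -1 → (-4,-1,2)

-4,-1,2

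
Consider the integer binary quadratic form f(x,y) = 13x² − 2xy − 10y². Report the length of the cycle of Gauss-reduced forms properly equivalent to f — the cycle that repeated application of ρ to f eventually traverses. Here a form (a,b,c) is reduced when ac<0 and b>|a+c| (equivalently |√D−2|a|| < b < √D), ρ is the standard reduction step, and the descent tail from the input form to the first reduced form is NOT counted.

D = 524, ⌊√D⌋ = 22
descent: ρ → (-10,22,1)  [lands on river]
river: ρ → (1,22,-10)
river: ρ → (-10,18,5)
river: ρ → (5,22,-2)
river: ρ → (-2,22,5)
river: ρ → (5,18,-10)
ρ-cycle length = 6 (tail of 1 descent step not counted)

6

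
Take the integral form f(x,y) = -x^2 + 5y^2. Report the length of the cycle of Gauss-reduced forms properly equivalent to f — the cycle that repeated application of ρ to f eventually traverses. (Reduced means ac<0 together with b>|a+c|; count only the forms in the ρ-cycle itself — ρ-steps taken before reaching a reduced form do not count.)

D = 20, ⌊√D⌋ = 4
descent: ρ → (5,0,-1)
descent: ρ → (-1,4,1)  [lands on river]
river: ρ → (1,4,-1)
ρ-cycle length = 2 (tail of 2 descent steps not counted)

2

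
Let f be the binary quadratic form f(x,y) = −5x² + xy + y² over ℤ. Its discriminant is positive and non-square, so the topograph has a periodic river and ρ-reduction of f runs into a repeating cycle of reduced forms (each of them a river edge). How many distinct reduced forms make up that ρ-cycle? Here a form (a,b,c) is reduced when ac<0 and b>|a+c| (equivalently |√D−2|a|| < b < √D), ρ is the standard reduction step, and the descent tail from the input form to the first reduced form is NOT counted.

D = 21, ⌊√D⌋ = 4
descent: ρ → (1,3,-3)  [lands on river]
river: ρ → (-3,3,1)
ρ-cycle length = 2 (tail of 1 descent step not counted)

2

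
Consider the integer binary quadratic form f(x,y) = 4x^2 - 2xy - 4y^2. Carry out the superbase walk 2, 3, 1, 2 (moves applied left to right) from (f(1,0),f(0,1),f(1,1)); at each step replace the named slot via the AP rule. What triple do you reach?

start (4,-4,-2) = (f(1,0),f(0,1),f(1,1))
replace slot 2: 2·(4+(-2)) − (-4) = 8 → (4,8,-2)
replace slot 3: 2·(4+8) − (-2) = 26 → (4,8,26)
replace slot 1: 2·(8+26) − 4 = 64 → (64,8,26)
replace slot 2: 2·(64+26) − 8 = 172 → (64,172,26)

64,172,26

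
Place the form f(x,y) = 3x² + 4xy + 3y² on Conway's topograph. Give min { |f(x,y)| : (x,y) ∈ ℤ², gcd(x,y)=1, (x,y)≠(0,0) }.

translate: b→-2 (≡4 mod 6), so (3,4,3)→(3,-2,2)
flip: (3,-2,2)→(2,2,3)
reduced (well bottom): (2,2,3) with a≤c, −a<b≤a
well minimum = a = 2

2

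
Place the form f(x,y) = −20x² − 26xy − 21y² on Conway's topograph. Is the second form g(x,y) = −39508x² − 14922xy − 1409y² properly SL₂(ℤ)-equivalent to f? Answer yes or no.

D₁ = -1004, D₂ = -1004
f is negative-definite; reduce −f:
−f: translate: b→-14 (≡26 mod 40), so (20,26,21)→(20,-14,15)
−f: flip: (20,-14,15)→(15,14,20)
−f: reduced (well bottom): (15,14,20) with a≤c, −a<b≤a
flip sign back: reduced form of f is (-15,-14,-20)
g is negative-definite; reduce −g:
−g: flip: (39508,14922,1409)→(1409,-14922,39508)
−g: translate: b→-832 (≡-14922 mod 2818), so (1409,-14922,39508)→(1409,-832,123)
−g: flip: (1409,-832,123)→(123,832,1409)
−g: translate: b→94 (≡832 mod 246), so (123,832,1409)→(123,94,20)
−g: flip: (123,94,20)→(20,-94,123)
−g: translate: b→-14 (≡-94 mod 40), so (20,-94,123)→(20,-14,15)
−g: flip: (20,-14,15)→(15,14,20)
−g: reduced (well bottom): (15,14,20) with a≤c, −a<b≤a
flip sign back: reduced form of g is (-15,-14,-20)
reduced forms (-15, -14, -20) vs (-15, -14, -20) ⇒ equivalent

yes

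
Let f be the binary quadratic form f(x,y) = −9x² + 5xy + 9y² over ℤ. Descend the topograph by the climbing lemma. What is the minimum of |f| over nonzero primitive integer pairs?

river: ρ → (9,13,-5)
river: ρ → (-5,17,3)
river: ρ → (3,13,-15)
river: ρ → (-15,17,1)
river: ρ → (1,17,-15)
river: ρ → (-15,13,3)
river: ρ → (3,17,-5)
river: ρ → (-5,13,9)
river: ρ → (9,5,-9)
river: ρ → (-9,13,5)
river: ρ → (5,17,-3)
river: ρ → (-3,13,15)
river: ρ → (15,17,-1)
river: ρ → (-1,17,15)
river: ρ → (15,13,-3)
river: ρ → (-3,17,5)
river: ρ → (5,13,-9)
river: ρ → (-9,5,9)
closes: descent 0, river 18
min |a| on river = 1

1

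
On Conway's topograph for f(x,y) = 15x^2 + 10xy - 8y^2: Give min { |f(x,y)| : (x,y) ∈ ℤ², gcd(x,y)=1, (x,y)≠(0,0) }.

river: ρ → (-8,22,3)
river: ρ → (3,20,-15)
river: ρ → (-15,10,8)
river: ρ → (8,22,-3)
river: ρ → (-3,20,15)
river: ρ → (15,10,-8)
closes: descent 0, river 6
min |a| on river = 3

3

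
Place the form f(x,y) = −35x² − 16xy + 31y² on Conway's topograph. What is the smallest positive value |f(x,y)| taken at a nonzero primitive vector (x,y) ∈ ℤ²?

descent: ρ → (31,16,-35)  [lands on river]
river: ρ → (-35,54,12)
river: ρ → (12,66,-5)
river: ρ → (-5,64,25)
river: ρ → (25,36,-33)
river: ρ → (-33,30,28)
river: ρ → (28,26,-35)
river: ρ → (-35,44,19)
river: ρ → (19,32,-47)
river: ρ → (-47,62,4)
river: ρ → (4,66,-15)
river: ρ → (-15,54,28)
river: ρ → (28,58,-11)
river: ρ → (-11,52,43)
river: ρ → (43,34,-20)
river: ρ → (-20,46,31)
closes: descent 1, river 16
min |a| on river = 4

4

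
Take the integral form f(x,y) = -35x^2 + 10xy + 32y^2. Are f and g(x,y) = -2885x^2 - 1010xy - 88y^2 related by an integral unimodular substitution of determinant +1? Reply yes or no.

D₁ = 4580, D₂ = 4580
river cycle of f (length 14): (32, 54, -13), (-13, 50, 40), (40, 30, -23), (-23, 62, 8), (8, 66, -7), (-7, 60, 35), (35, 10, -32), (-32, 54, 13), (13, 50, -40), (-40, 30, 23), … (4 more)
river cycle of g (length 14): (7, 60, -35), (-35, 10, 32), (32, 54, -13), (-13, 50, 40), (40, 30, -23), (-23, 62, 8), (8, 66, -7), (-7, 60, 35), (35, 10, -32), (-32, 54, 13), … (4 more)
cycles coincide ⇒ equivalent

yes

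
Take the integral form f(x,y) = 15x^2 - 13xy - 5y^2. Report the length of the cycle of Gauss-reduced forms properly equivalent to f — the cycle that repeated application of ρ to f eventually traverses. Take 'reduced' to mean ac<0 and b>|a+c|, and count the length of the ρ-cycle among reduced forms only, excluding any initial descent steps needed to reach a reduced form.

D = 469, ⌊√D⌋ = 21
descent: ρ → (-5,13,15)  [lands on river]
river: ρ → (15,17,-3)
river: ρ → (-3,19,9)
river: ρ → (9,17,-5)
ρ-cycle length = 4 (tail of 1 descent step not counted)

4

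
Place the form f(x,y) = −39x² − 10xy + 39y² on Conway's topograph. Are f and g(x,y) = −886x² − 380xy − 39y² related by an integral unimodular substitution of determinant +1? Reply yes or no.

D₁ = 6184, D₂ = 6184
river cycle of f (length 14): (39, 10, -39), (-39, 68, 10), (10, 72, -25), (-25, 78, 1), (1, 78, -25), (-25, 72, 10), (10, 68, -39), (-39, 10, 39), (39, 68, -10), (-10, 72, 25), … (4 more)
river cycle of g (length 14): (-39, 68, 10), (10, 72, -25), (-25, 78, 1), (1, 78, -25), (-25, 72, 10), (10, 68, -39), (-39, 10, 39), (39, 68, -10), (-10, 72, 25), (25, 78, -1), … (4 more)
cycles coincide ⇒ equivalent

yes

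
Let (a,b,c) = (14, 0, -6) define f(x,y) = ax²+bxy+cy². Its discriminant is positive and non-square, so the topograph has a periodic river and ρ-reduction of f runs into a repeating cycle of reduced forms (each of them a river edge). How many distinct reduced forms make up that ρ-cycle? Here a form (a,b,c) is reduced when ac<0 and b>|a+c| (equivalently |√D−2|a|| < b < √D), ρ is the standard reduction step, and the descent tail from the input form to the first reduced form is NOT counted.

D = 336, ⌊√D⌋ = 18
descent: ρ → (-6,12,8)  [lands on river]
river: ρ → (8,4,-10)
river: ρ → (-10,16,2)
river: ρ → (2,16,-10)
river: ρ → (-10,4,8)
river: ρ → (8,12,-6)
ρ-cycle length = 6 (tail of 1 descent step not counted)

6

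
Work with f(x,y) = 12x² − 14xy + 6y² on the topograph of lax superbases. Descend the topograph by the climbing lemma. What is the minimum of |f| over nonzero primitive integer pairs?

translate: b→10 (≡-14 mod 24), so (12,-14,6)→(12,10,4)
flip: (12,10,4)→(4,-10,12)
translate: b→-2 (≡-10 mod 8), so (4,-10,12)→(4,-2,6)
reduced (well bottom): (4,-2,6) with a≤c, −a<b≤a
well minimum = a = 4

4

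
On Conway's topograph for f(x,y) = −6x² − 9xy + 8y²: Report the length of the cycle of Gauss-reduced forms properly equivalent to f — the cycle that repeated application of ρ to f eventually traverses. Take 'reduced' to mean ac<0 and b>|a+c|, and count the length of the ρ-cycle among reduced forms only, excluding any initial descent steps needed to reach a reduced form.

D = 273, ⌊√D⌋ = 16
descent: ρ → (8,9,-6)  [lands on river]
river: ρ → (-6,15,2)
river: ρ → (2,13,-13)
river: ρ → (-13,13,2)
river: ρ → (2,15,-6)
river: ρ → (-6,9,8)
river: ρ → (8,7,-7)
river: ρ → (-7,7,8)
ρ-cycle length = 8 (tail of 1 descent step not counted)

8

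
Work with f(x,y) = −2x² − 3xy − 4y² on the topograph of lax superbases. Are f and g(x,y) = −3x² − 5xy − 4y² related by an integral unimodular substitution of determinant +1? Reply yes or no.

D₁ = -23, D₂ = -23
f is negative-definite; reduce −f:
−f: translate: b→-1 (≡3 mod 4), so (2,3,4)→(2,-1,3)
−f: reduced (well bottom): (2,-1,3) with a≤c, −a<b≤a
flip sign back: reduced form of f is (-2,1,-3)
g is negative-definite; reduce −g:
−g: translate: b→-1 (≡5 mod 6), so (3,5,4)→(3,-1,2)
−g: flip: (3,-1,2)→(2,1,3)
−g: reduced (well bottom): (2,1,3) with a≤c, −a<b≤a
flip sign back: reduced form of g is (-2,-1,-3)
reduced forms (-2, 1, -3) vs (-2, -1, -3) ⇒ inequivalent

no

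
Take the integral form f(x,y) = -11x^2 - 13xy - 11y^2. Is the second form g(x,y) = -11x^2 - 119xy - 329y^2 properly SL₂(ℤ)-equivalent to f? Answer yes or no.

D₁ = -315, D₂ = -315
f is negative-definite; reduce −f:
−f: translate: b→-9 (≡13 mod 22), so (11,13,11)→(11,-9,9)
−f: flip: (11,-9,9)→(9,9,11)
−f: reduced (well bottom): (9,9,11) with a≤c, −a<b≤a
flip sign back: reduced form of f is (-9,-9,-11)
g is negative-definite; reduce −g:
−g: translate: b→9 (≡119 mod 22), so (11,119,329)→(11,9,9)
−g: flip: (11,9,9)→(9,-9,11)
−g: translate: b→9 (≡-9 mod 18), so (9,-9,11)→(9,9,11)
−g: reduced (well bottom): (9,9,11) with a≤c, −a<b≤a
flip sign back: reduced form of g is (-9,-9,-11)
reduced forms (-9, -9, -11) vs (-9, -9, -11) ⇒ equivalent

yes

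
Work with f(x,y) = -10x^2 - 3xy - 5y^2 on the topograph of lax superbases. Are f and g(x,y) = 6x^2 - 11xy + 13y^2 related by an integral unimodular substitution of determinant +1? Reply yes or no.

D₁ = -191, D₂ = -191
f is negative-definite; reduce −f:
−f: flip: (10,3,5)→(5,-3,10)
−f: reduced (well bottom): (5,-3,10) with a≤c, −a<b≤a
flip sign back: reduced form of f is (-5,3,-10)
g: translate: b→1 (≡-11 mod 12), so (6,-11,13)→(6,1,8)
g: reduced (well bottom): (6,1,8) with a≤c, −a<b≤a
reduced forms (-5, 3, -10) vs (6, 1, 8) ⇒ inequivalent

no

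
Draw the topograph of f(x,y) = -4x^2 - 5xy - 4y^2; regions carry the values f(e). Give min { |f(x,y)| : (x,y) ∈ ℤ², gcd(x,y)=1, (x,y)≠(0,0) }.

translate: b→-3 (≡5 mod 8), so (4,5,4)→(4,-3,3)
flip: (4,-3,3)→(3,3,4)
reduced (well bottom): (3,3,4) with a≤c, −a<b≤a
well minimum |f| = |-3| = 3 (negative-definite)

3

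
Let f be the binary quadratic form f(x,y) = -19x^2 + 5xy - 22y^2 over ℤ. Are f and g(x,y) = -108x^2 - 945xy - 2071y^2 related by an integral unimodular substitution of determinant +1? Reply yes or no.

D₁ = -1647, D₂ = -1647
f is negative-definite; reduce −f:
−f: reduced (well bottom): (19,-5,22) with a≤c, −a<b≤a
flip sign back: reduced form of f is (-19,5,-22)
g is negative-definite; reduce −g:
−g: translate: b→81 (≡945 mod 216), so (108,945,2071)→(108,81,19)
−g: flip: (108,81,19)→(19,-81,108)
−g: translate: b→-5 (≡-81 mod 38), so (19,-81,108)→(19,-5,22)
−g: reduced (well bottom): (19,-5,22) with a≤c, −a<b≤a
flip sign back: reduced form of g is (-19,5,-22)
reduced forms (-19, 5, -22) vs (-19, 5, -22) ⇒ equivalent

yes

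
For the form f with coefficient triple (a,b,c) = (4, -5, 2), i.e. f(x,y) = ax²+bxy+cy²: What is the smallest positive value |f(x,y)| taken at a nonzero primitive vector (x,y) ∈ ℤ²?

translate: b→3 (≡-5 mod 8), so (4,-5,2)→(4,3,1)
flip: (4,3,1)→(1,-3,4)
translate: b→1 (≡-3 mod 2), so (1,-3,4)→(1,1,2)
reduced (well bottom): (1,1,2) with a≤c, −a<b≤a
well minimum = a = 1

1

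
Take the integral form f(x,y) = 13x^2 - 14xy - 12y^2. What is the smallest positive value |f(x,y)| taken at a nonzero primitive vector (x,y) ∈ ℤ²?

descent: ρ → (-12,14,13)  [lands on river]
river: ρ → (13,12,-13)
river: ρ → (-13,14,12)
river: ρ → (12,10,-15)
river: ρ → (-15,20,7)
river: ρ → (7,22,-12)
river: ρ → (-12,26,3)
river: ρ → (3,28,-3)
river: ρ → (-3,26,12)
river: ρ → (12,22,-7)
river: ρ → (-7,20,15)
river: ρ → (15,10,-12)
closes: descent 1, river 12
min |a| on river = 3

3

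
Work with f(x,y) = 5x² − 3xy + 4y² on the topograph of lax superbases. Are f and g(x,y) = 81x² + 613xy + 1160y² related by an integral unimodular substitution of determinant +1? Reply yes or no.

D₁ = -71, D₂ = -71
f: flip: (5,-3,4)→(4,3,5)
f: reduced (well bottom): (4,3,5) with a≤c, −a<b≤a
g: translate: b→-35 (≡613 mod 162), so (81,613,1160)→(81,-35,4)
g: flip: (81,-35,4)→(4,35,81)
g: translate: b→3 (≡35 mod 8), so (4,35,81)→(4,3,5)
g: reduced (well bottom): (4,3,5) with a≤c, −a<b≤a
reduced forms (4, 3, 5) vs (4, 3, 5) ⇒ equivalent

yes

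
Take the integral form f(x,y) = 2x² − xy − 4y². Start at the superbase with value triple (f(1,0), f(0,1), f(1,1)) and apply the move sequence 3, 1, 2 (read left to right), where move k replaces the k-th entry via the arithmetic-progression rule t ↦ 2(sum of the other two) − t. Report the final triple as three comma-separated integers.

start (2,-4,-3) = (f(1,0),f(0,1),f(1,1))
replace slot 3: 2·(2+(-4)) − (-3) = -1 → (2,-4,-1)
replace slot 1: 2·((-4)+(-1)) − 2 = -12 → (-12,-4,-1)
replace slot 2: 2·((-12)+(-1)) − (-4) = -22 → (-12,-22,-1)

-12,-22,-1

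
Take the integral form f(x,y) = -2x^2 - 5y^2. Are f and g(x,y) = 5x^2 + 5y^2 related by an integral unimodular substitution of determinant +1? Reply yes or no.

D₁ = -40, D₂ = -100
discriminants differ ⇒ not SL₂(ℤ)-equivalent

no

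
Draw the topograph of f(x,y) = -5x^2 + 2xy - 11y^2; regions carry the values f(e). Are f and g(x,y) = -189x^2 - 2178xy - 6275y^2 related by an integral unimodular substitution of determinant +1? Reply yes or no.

D₁ = -216, D₂ = -216
f is negative-definite; reduce −f:
−f: reduced (well bottom): (5,-2,11) with a≤c, −a<b≤a
flip sign back: reduced form of f is (-5,2,-11)
g is negative-definite; reduce −g:
−g: translate: b→-90 (≡2178 mod 378), so (189,2178,6275)→(189,-90,11)
−g: flip: (189,-90,11)→(11,90,189)
−g: translate: b→2 (≡90 mod 22), so (11,90,189)→(11,2,5)
−g: flip: (11,2,5)→(5,-2,11)
−g: reduced (well bottom): (5,-2,11) with a≤c, −a<b≤a
flip sign back: reduced form of g is (-5,2,-11)
reduced forms (-5, 2, -11) vs (-5, 2, -11) ⇒ equivalent

yes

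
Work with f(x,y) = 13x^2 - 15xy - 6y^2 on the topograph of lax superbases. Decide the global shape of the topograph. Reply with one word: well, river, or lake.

D = b²−4ac = (-15)² − 4·13·(-6) = 537
D > 0 non-square ⇒ indefinite ⇒ periodic river

river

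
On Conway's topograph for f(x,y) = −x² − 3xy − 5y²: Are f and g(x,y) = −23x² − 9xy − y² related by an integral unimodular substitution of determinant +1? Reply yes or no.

D₁ = -11, D₂ = -11
f is negative-definite; reduce −f:
−f: translate: b→1 (≡3 mod 2), so (1,3,5)→(1,1,3)
−f: reduced (well bottom): (1,1,3) with a≤c, −a<b≤a
flip sign back: reduced form of f is (-1,-1,-3)
g is negative-definite; reduce −g:
−g: flip: (23,9,1)→(1,-9,23)
−g: translate: b→1 (≡-9 mod 2), so (1,-9,23)→(1,1,3)
−g: reduced (well bottom): (1,1,3) with a≤c, −a<b≤a
flip sign back: reduced form of g is (-1,-1,-3)
reduced forms (-1, -1, -3) vs (-1, -1, -3) ⇒ equivalent

yes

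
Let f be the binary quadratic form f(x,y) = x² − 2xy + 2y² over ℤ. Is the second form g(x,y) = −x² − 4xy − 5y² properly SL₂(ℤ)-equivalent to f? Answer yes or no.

D₁ = -4, D₂ = -4
f: translate: b→0 (≡-2 mod 2), so (1,-2,2)→(1,0,1)
f: reduced (well bottom): (1,0,1) with a≤c, −a<b≤a
g is negative-definite; reduce −g:
−g: translate: b→0 (≡4 mod 2), so (1,4,5)→(1,0,1)
−g: reduced (well bottom): (1,0,1) with a≤c, −a<b≤a
flip sign back: reduced form of g is (-1,0,-1)
reduced forms (1, 0, 1) vs (-1, 0, -1) ⇒ inequivalent

no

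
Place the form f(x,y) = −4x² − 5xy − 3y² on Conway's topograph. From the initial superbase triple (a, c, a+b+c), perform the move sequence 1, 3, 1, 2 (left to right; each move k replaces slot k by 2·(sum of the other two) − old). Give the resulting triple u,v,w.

start (-4,-3,-12) = (f(1,0),f(0,1),f(1,1))
replace slot 1: 2·((-3)+(-12)) − (-4) = -26 → (-26,-3,-12)
replace slot 3: 2·((-26)+(-3)) − (-12) = -46 → (-26,-3,-46)
replace slot 1: 2·((-3)+(-46)) − (-26) = -72 → (-72,-3,-46)
replace slot 2: 2·((-72)+(-46)) − (-3) = -233 → (-72,-233,-46)

-72,-233,-46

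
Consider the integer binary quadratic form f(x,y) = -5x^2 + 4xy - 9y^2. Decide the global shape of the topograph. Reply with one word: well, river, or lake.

D = b²−4ac = 4² − 4·(-5)·(-9) = -164
D < 0 ⇒ definite ⇒ every region one sign ⇒ single well

well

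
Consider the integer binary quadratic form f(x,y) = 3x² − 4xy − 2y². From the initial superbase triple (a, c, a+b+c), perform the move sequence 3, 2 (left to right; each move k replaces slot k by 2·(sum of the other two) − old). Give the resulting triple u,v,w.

start (3,-2,-3) = (f(1,0),f(0,1),f(1,1))
replace slot 3: 2·(3+(-2)) − (-3) = 5 → (3,-2,5)
replace slot 2: 2·(3+5) − (-2) = 18 → (3,18,5)

3,18,5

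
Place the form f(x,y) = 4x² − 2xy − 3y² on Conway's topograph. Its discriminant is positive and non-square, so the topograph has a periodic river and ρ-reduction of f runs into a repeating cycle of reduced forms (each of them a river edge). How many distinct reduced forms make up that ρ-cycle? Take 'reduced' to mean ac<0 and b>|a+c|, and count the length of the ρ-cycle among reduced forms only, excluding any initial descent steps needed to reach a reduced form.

D = 52, ⌊√D⌋ = 7
descent: ρ → (-3,2,4)  [lands on river]
river: ρ → (4,6,-1)
river: ρ → (-1,6,4)
river: ρ → (4,2,-3)
river: ρ → (-3,4,3)
river: ρ → (3,2,-4)
river: ρ → (-4,6,1)
river: ρ → (1,6,-4)
river: ρ → (-4,2,3)
river: ρ → (3,4,-3)
ρ-cycle length = 10 (tail of 1 descent step not counted)

10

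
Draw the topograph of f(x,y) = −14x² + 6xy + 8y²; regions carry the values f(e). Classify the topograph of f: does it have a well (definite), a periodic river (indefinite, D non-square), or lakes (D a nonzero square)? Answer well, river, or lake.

D = b²−4ac = 6² − 4·(-14)·8 = 484
D = 22² is a perfect square ⇒ form factors over ℤ ⇒ lakes

lake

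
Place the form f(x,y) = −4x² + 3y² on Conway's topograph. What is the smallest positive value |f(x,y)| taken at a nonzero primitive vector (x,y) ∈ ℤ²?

descent: ρ → (3,6,-1)  [lands on river]
river: ρ → (-1,6,3)
closes: descent 1, river 2
min |a| on river = 1

1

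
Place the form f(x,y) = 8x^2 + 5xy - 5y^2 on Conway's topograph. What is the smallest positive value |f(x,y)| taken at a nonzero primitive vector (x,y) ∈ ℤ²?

river: ρ → (-5,5,8)
river: ρ → (8,11,-2)
river: ρ → (-2,13,2)
river: ρ → (2,11,-8)
river: ρ → (-8,5,5)
river: ρ → (5,5,-8)
river: ρ → (-8,11,2)
river: ρ → (2,13,-2)
river: ρ → (-2,11,8)
river: ρ → (8,5,-5)
closes: descent 0, river 10
min |a| on river = 2

2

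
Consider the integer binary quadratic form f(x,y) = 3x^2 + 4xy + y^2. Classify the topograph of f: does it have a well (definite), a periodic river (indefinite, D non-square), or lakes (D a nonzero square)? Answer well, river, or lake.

D = b²−4ac = 4² − 4·3·1 = 4
D = 2² is a perfect square ⇒ form factors over ℤ ⇒ lakes

lake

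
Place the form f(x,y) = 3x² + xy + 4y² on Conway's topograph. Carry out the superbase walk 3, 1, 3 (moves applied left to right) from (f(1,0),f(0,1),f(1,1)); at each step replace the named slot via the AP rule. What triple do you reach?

start (3,4,8) = (f(1,0),f(0,1),f(1,1))
replace slot 3: 2·(3+4) − 8 = 6 → (3,4,6)
replace slot 1: 2·(4+6) − 3 = 17 → (17,4,6)
replace slot 3: 2·(17+4) − 6 = 36 → (17,4,36)

17,4,36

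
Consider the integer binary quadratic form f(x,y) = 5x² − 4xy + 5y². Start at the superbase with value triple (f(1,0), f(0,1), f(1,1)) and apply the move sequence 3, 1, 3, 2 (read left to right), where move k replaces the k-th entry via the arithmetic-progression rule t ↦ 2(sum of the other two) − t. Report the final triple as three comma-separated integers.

start (5,5,6) = (f(1,0),f(0,1),f(1,1))
replace slot 3: 2·(5+5) − 6 = 14 → (5,5,14)
replace slot 1: 2·(5+14) − 5 = 33 → (33,5,14)
replace slot 3: 2·(33+5) − 14 = 62 → (33,5,62)
replace slot 2: 2·(33+62) − 5 = 185 → (33,185,62)

33,185,62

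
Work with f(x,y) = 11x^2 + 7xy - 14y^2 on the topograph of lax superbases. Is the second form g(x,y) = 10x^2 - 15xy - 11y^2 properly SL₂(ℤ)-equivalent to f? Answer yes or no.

D₁ = 665, D₂ = 665
river cycle of f (length 10): (-14, 21, 4), (4, 19, -19), (-19, 19, 4), (4, 21, -14), (-14, 7, 11), (11, 15, -10), (-10, 25, 1), (1, 25, -10), (-10, 15, 11), (11, 7, -14)
river cycle of g (length 10): (-11, 15, 10), (10, 25, -1), (-1, 25, 10), (10, 15, -11), (-11, 7, 14), (14, 21, -4), (-4, 19, 19), (19, 19, -4), (-4, 21, 14), (14, 7, -11)
cycles differ ⇒ inequivalent

no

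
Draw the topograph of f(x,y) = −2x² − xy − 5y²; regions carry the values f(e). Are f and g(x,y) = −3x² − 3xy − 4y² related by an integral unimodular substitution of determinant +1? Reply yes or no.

D₁ = -39, D₂ = -39
f is negative-definite; reduce −f:
−f: reduced (well bottom): (2,1,5) with a≤c, −a<b≤a
flip sign back: reduced form of f is (-2,-1,-5)
g is negative-definite; reduce −g:
−g: reduced (well bottom): (3,3,4) with a≤c, −a<b≤a
flip sign back: reduced form of g is (-3,-3,-4)
reduced forms (-2, -1, -5) vs (-3, -3, -4) ⇒ inequivalent

no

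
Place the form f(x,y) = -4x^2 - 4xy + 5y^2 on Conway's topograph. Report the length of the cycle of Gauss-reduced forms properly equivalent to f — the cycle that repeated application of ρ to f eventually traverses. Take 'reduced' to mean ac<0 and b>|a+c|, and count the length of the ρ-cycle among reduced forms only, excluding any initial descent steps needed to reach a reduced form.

D = 96, ⌊√D⌋ = 9
descent: ρ → (5,4,-4)  [lands on river]
river: ρ → (-4,4,5)
river: ρ → (5,6,-3)
river: ρ → (-3,6,5)
ρ-cycle length = 4 (tail of 1 descent step not counted)

4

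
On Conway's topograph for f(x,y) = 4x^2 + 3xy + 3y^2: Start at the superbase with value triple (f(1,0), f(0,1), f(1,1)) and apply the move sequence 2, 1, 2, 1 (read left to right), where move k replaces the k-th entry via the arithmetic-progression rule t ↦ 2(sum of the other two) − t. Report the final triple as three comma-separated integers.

start (4,3,10) = (f(1,0),f(0,1),f(1,1))
replace slot 2: 2·(4+10) − 3 = 25 → (4,25,10)
replace slot 1: 2·(25+10) − 4 = 66 → (66,25,10)
replace slot 2: 2·(66+10) − 25 = 127 → (66,127,10)
replace slot 1: 2·(127+10) − 66 = 208 → (208,127,10)

208,127,10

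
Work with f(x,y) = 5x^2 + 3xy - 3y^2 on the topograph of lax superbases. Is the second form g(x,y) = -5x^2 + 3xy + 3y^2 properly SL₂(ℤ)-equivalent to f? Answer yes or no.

D₁ = 69, D₂ = 69
river cycle of f (length 4): (-3, 3, 5), (5, 7, -1), (-1, 7, 5), (5, 3, -3)
river cycle of g (length 4): (3, 3, -5), (-5, 7, 1), (1, 7, -5), (-5, 3, 3)
cycles differ ⇒ inequivalent

no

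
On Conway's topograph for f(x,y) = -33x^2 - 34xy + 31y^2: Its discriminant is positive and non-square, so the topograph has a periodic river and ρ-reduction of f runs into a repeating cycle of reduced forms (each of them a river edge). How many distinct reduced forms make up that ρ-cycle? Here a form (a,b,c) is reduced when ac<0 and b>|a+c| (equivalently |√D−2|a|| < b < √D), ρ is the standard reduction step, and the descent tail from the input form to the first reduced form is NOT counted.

D = 5248, ⌊√D⌋ = 72
descent: ρ → (31,34,-33)  [lands on river]
river: ρ → (-33,32,32)
river: ρ → (32,32,-33)
river: ρ → (-33,34,31)
river: ρ → (31,28,-36)
river: ρ → (-36,44,23)
river: ρ → (23,48,-32)
river: ρ → (-32,16,39)
river: ρ → (39,62,-9)
river: ρ → (-9,64,32)
river: ρ → (32,64,-9)
river: ρ → (-9,62,39)
river: ρ → (39,16,-32)
river: ρ → (-32,48,23)
river: ρ → (23,44,-36)
river: ρ → (-36,28,31)
ρ-cycle length = 16 (tail of 1 descent step not counted)

16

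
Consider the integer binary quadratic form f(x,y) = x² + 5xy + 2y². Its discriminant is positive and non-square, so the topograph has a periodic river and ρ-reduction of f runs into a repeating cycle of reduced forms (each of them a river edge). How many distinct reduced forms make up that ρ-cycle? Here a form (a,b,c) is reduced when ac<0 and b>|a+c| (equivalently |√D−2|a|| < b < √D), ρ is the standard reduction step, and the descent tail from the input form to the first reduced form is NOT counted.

D = 17, ⌊√D⌋ = 4
descent: ρ → (2,3,-1)  [lands on river]
river: ρ → (-1,3,2)
river: ρ → (2,1,-2)
river: ρ → (-2,3,1)
river: ρ → (1,3,-2)
river: ρ → (-2,1,2)
ρ-cycle length = 6 (tail of 1 descent step not counted)

6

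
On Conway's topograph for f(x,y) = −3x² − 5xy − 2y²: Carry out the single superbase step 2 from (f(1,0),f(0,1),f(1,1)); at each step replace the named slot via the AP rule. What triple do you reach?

start (-3,-2,-10) = (f(1,0),f(0,1),f(1,1))
replace slot 2: 2·((-3)+(-10)) − (-2) = -24 → (-3,-24,-10)

-3,-24,-10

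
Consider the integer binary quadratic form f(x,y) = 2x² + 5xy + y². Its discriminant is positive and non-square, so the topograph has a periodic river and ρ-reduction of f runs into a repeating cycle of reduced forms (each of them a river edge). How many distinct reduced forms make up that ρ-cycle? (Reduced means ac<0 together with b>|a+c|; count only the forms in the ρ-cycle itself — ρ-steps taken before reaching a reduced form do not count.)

D = 17, ⌊√D⌋ = 4
descent: ρ → (1,3,-2)  [lands on river]
river: ρ → (-2,1,2)
river: ρ → (2,3,-1)
river: ρ → (-1,3,2)
river: ρ → (2,1,-2)
river: ρ → (-2,3,1)
ρ-cycle length = 6 (tail of 1 descent step not counted)

6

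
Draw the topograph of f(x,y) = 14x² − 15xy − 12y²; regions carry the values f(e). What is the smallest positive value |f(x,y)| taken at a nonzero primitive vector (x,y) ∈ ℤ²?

descent: ρ → (-12,15,14)  [lands on river]
river: ρ → (14,13,-13)
river: ρ → (-13,13,14)
river: ρ → (14,15,-12)
river: ρ → (-12,9,17)
river: ρ → (17,25,-4)
river: ρ → (-4,23,23)
river: ρ → (23,23,-4)
river: ρ → (-4,25,17)
river: ρ → (17,9,-12)
closes: descent 1, river 10
min |a| on river = 4

4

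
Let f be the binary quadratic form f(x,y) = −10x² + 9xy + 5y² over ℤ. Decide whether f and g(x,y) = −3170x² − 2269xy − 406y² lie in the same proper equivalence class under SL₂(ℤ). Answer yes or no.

D₁ = 281, D₂ = 281
river cycle of f (length 30): (5, 11, -8), (-8, 5, 8), (8, 11, -5), (-5, 9, 10), (10, 11, -4), (-4, 13, 7), (7, 15, -2), (-2, 13, 14), (14, 15, -1), (-1, 15, 14), … (20 more)
river cycle of g (length 30): (4, 11, -10), (-10, 9, 5), (5, 11, -8), (-8, 5, 8), (8, 11, -5), (-5, 9, 10), (10, 11, -4), (-4, 13, 7), (7, 15, -2), (-2, 13, 14), … (20 more)
cycles coincide ⇒ equivalent

yes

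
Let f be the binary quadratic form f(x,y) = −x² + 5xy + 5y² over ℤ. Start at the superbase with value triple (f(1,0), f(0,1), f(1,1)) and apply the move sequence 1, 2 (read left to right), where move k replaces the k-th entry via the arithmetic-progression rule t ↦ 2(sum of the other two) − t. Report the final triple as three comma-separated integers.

start (-1,5,9) = (f(1,0),f(0,1),f(1,1))
replace slot 1: 2·(5+9) − (-1) = 29 → (29,5,9)
replace slot 2: 2·(29+9) − 5 = 71 → (29,71,9)

29,71,9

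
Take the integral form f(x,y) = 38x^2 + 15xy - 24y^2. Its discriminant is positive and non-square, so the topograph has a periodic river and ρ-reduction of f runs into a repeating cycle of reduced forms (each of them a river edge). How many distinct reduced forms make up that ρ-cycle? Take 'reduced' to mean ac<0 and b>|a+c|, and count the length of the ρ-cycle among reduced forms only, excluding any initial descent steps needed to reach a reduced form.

D = 3873, ⌊√D⌋ = 62
river: ρ → (-24,33,29)
river: ρ → (29,25,-28)
river: ρ → (-28,31,26)
river: ρ → (26,21,-33)
river: ρ → (-33,45,14)
river: ρ → (14,39,-42)
river: ρ → (-42,45,11)
river: ρ → (11,43,-46)
river: ρ → (-46,49,8)
river: ρ → (8,47,-52)
river: ρ → (-52,57,3)
river: ρ → (3,57,-52)
river: ρ → (-52,47,8)
river: ρ → (8,49,-46)
river: ρ → (-46,43,11)
river: ρ → (11,45,-42)
river: ρ → (-42,39,14)
river: ρ → (14,45,-33)
river: ρ → (-33,21,26)
river: ρ → (26,31,-28)
river: ρ → (-28,25,29)
river: ρ → (29,33,-24)
river: ρ → (-24,15,38)
river: ρ → (38,61,-1)
river: ρ → (-1,61,38)
river: ρ → (38,15,-24)
ρ-cycle length = 26 (tail of 0 descent steps not counted)

26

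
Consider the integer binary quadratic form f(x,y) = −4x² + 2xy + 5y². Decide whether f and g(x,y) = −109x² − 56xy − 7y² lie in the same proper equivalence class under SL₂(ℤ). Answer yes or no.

D₁ = 84, D₂ = 84
river cycle of f (length 6): (5, 8, -1), (-1, 8, 5), (5, 2, -4), (-4, 6, 3), (3, 6, -4), (-4, 2, 5)
river cycle of g (length 6): (3, 6, -4), (-4, 2, 5), (5, 8, -1), (-1, 8, 5), (5, 2, -4), (-4, 6, 3)
cycles coincide ⇒ equivalent

yes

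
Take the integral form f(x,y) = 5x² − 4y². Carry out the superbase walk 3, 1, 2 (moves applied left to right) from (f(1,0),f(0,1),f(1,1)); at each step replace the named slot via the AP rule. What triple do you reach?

start (5,-4,1) = (f(1,0),f(0,1),f(1,1))
replace slot 3: 2·(5+(-4)) − 1 = 1 → (5,-4,1)
replace slot 1: 2·((-4)+1) − 5 = -11 → (-11,-4,1)
replace slot 2: 2·((-11)+1) − (-4) = -16 → (-11,-16,1)

-11,-16,1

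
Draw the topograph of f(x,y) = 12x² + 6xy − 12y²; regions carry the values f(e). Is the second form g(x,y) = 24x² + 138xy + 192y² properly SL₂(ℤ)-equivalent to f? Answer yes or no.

D₁ = 612, D₂ = 612
river cycle of f (length 6): (-12, 18, 6), (6, 18, -12), (-12, 6, 12), (12, 18, -6), (-6, 18, 12), (12, 6, -12)
river cycle of g (length 6): (-6, 18, 12), (12, 6, -12), (-12, 18, 6), (6, 18, -12), (-12, 6, 12), (12, 18, -6)
cycles coincide ⇒ equivalent

yes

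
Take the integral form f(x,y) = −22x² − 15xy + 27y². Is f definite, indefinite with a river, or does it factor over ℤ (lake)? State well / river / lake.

D = b²−4ac = (-15)² − 4·(-22)·27 = 2601
D = 51² is a perfect square ⇒ form factors over ℤ ⇒ lakes

lake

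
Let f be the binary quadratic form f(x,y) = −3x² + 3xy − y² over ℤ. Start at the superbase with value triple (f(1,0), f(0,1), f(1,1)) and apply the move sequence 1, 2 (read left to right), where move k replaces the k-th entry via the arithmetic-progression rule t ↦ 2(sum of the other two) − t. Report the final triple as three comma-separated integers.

start (-3,-1,-1) = (f(1,0),f(0,1),f(1,1))
replace slot 1: 2·((-1)+(-1)) − (-3) = -1 → (-1,-1,-1)
replace slot 2: 2·((-1)+(-1)) − (-1) = -3 → (-1,-3,-1)

-1,-3,-1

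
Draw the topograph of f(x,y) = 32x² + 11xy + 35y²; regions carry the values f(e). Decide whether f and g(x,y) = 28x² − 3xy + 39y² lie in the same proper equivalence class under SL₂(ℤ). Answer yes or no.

D₁ = -4359, D₂ = -4359
f: reduced (well bottom): (32,11,35) with a≤c, −a<b≤a
g: reduced (well bottom): (28,-3,39) with a≤c, −a<b≤a
reduced forms (32, 11, 35) vs (28, -3, 39) ⇒ inequivalent

no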